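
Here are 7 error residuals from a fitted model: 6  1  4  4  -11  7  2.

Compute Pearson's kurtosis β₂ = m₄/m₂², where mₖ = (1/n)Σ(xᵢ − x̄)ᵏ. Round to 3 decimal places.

x̄ = 1.8571
Σ(xᵢ − x̄)² = 218.8571 ⇒ m₂ = 31.26531
Σ(xᵢ − x̄)⁴ = 28362.9504 ⇒ m₄ = 4051.85006
m₂² = 977.51937
β₂ = m₄/m₂² = 4051.85006 / 977.51937 ≈ 4.145

4.145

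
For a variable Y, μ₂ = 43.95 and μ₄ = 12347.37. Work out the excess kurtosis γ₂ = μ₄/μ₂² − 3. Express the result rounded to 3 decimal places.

3.392

μ₂² = 43.95² = 1931.60250
μ₄/μ₂² = 12347.37 / 1931.60250 = 6.39229
γ₂ = 6.39229 − 3 ≈ 3.392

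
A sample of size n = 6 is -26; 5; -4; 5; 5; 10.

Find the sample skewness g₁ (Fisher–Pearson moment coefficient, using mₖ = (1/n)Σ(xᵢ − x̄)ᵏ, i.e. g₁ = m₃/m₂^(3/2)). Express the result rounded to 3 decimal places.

x̄ = (-26 + 5 - 4 + 5 + 5 + 10) / 6 = -0.8333
deviations (xᵢ − x̄): -25.1667, 5.8333, -3.1667, 5.8333, 5.8333, 10.8333
Σ(xᵢ − x̄)² = 862.8333 ⇒ m₂ = 862.8333/6 = 143.80556
Σ(xᵢ − x̄)³ = -14104.4444 ⇒ m₃ = -14104.4444/6 = -2350.74074
m₂^(3/2) = 143.80556^(1.5) = 1724.50118
g₁ = m₃ / m₂^(3/2) = -2350.74074 / 1724.50118 ≈ -1.363

-1.363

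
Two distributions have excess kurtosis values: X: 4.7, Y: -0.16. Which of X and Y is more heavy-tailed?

Higher excess kurtosis ⇒ heavier tails relative to the normal distribution.
4.7 vs -0.16: the larger is 4.7, so X has heavier tails. (X is leptokurtic — heavier-than-normal tails; the other is platykurtic.)

X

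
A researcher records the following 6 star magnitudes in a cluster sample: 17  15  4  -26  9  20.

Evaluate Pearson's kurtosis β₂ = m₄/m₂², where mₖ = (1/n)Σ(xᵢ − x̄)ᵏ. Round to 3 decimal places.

x̄ = 6.5000
Σ(xᵢ − x̄)² = 1433.5000 ⇒ m₂ = 238.91667
Σ(xᵢ − x̄)⁴ = 1166332.3750 ⇒ m₄ = 194388.72917
m₂² = 57081.17361
β₂ = m₄/m₂² = 194388.72917 / 57081.17361 ≈ 3.405

3.405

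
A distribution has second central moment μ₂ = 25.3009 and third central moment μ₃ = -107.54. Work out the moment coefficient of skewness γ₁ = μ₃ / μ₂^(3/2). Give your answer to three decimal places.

σ = √μ₂ = √25.3009 = 5.03000
σ³ = μ₂^(3/2) = 127.26353
γ₁ = μ₃/σ³ = -107.54 / 127.26353 ≈ -0.845

-0.845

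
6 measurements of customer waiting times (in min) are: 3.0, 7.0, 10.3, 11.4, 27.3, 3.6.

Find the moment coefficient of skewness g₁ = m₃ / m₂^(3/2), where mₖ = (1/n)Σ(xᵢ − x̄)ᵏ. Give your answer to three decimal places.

1.237

x̄ = (3.0 + 7.0 + 10.3 + 11.4 + 27.3 + 3.6) / 6 = 10.4333
deviations (xᵢ − x̄): -7.4333, -3.4333, -0.1333, 0.9667, 16.8667, -6.8333
Σ(xᵢ − x̄)² = 399.1733 ⇒ m₂ = 399.1733/6 = 66.52889
Σ(xᵢ − x̄)³ = 4028.9304 ⇒ m₃ = 4028.9304/6 = 671.48841
m₂^(3/2) = 66.52889^(1.5) = 542.64450
g₁ = m₃ / m₂^(3/2) = 671.48841 / 542.64450 ≈ 1.237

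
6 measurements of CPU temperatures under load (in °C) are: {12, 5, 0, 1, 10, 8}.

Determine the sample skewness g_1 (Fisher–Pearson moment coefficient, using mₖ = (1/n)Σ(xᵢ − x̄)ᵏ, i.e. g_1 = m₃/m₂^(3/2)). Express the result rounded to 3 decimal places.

x̄ = (12 + 5 + 0 + 1 + 10 + 8) / 6 = 6.0000
deviations (xᵢ − x̄): 6.0000, -1.0000, -6.0000, -5.0000, 4.0000, 2.0000
Σ(xᵢ − x̄)² = 118.0000 ⇒ m₂ = 118.0000/6 = 19.66667
Σ(xᵢ − x̄)³ = -54.0000 ⇒ m₃ = -54.0000/6 = -9.00000
m₂^(3/2) = 19.66667^(1.5) = 87.21599
g_1 = m₃ / m₂^(3/2) = -9.00000 / 87.21599 ≈ -0.103

-0.103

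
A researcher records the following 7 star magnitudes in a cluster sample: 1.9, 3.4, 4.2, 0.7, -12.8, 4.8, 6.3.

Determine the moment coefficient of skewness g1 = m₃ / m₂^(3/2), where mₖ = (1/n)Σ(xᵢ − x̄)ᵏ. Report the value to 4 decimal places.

x̄ = (1.9 + 3.4 + 4.2 + 0.7 - 12.8 + 4.8 + 6.3) / 7 = 1.2143
deviations (xᵢ − x̄): 0.6857, 2.1857, 2.9857, -0.5143, -14.0143, 3.5857, 5.0857
Σ(xᵢ − x̄)² = 249.5486 ⇒ m₂ = 249.5486/7 = 35.64980
Σ(xᵢ − x̄)³ = -2537.5220 ⇒ m₃ = -2537.5220/7 = -362.50314
m₂^(3/2) = 35.64980^(1.5) = 212.85584
g1 = m₃ / m₂^(3/2) = -362.50314 / 212.85584 ≈ -1.7030

-1.7030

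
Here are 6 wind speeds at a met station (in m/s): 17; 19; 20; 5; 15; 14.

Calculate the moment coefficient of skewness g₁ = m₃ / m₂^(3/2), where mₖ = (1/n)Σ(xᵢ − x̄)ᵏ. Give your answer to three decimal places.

x̄ = (17 + 19 + 20 + 5 + 15 + 14) / 6 = 15.0000
deviations (xᵢ − x̄): 2.0000, 4.0000, 5.0000, -10.0000, 0.0000, -1.0000
Σ(xᵢ − x̄)² = 146.0000 ⇒ m₂ = 146.0000/6 = 24.33333
Σ(xᵢ − x̄)³ = -804.0000 ⇒ m₃ = -804.0000/6 = -134.00000
m₂^(3/2) = 24.33333^(1.5) = 120.03348
g₁ = m₃ / m₂^(3/2) = -134.00000 / 120.03348 ≈ -1.116

-1.116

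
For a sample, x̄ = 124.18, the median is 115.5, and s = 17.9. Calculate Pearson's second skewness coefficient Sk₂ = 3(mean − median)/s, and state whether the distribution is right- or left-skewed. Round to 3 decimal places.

Sk₂ = 3(124.18 − 115.5) / 17.9 = 3 × 8.6800 / 17.9
    = 26.0400 / 17.9 ≈ 1.455
Sk₂ > 0 ⇒ mean > median ⇒ right-skewed (positive skew).

1.455, right-skewed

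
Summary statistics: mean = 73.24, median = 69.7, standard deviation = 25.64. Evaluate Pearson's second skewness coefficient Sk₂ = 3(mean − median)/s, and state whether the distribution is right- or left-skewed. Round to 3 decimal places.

0.414, right-skewed

Sk₂ = 3(73.24 − 69.7) / 25.64 = 3 × 3.5400 / 25.64
    = 10.6200 / 25.64 ≈ 0.414
Sk₂ > 0 ⇒ mean > median ⇒ right-skewed (positive skew).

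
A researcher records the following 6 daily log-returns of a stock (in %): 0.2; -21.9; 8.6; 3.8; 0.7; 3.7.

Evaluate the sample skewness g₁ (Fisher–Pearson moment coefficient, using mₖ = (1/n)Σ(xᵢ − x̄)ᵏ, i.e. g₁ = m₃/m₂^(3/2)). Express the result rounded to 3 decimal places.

-1.470

x̄ = (0.2 - 21.9 + 8.6 + 3.8 + 0.7 + 3.7) / 6 = -0.8167
deviations (xᵢ − x̄): 1.0167, -21.0833, 9.4167, 4.6167, 1.5167, 4.5167
Σ(xᵢ − x̄)² = 578.2283 ⇒ m₂ = 578.2283/6 = 96.37139
Σ(xᵢ − x̄)³ = -8341.5996 ⇒ m₃ = -8341.5996/6 = -1390.26659
m₂^(3/2) = 96.37139^(1.5) = 946.06762
g₁ = m₃ / m₂^(3/2) = -1390.26659 / 946.06762 ≈ -1.470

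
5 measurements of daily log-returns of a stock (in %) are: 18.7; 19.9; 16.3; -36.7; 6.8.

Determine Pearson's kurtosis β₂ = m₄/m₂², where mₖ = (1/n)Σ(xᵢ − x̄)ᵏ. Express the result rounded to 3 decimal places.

3.007

x̄ = 5.0000
Σ(xᵢ − x̄)² = 2279.5200 ⇒ m₂ = 455.90400
Σ(xᵢ − x̄)⁴ = 3124569.6420 ⇒ m₄ = 624913.92840
m₂² = 207848.45722
β₂ = m₄/m₂² = 624913.92840 / 207848.45722 ≈ 3.007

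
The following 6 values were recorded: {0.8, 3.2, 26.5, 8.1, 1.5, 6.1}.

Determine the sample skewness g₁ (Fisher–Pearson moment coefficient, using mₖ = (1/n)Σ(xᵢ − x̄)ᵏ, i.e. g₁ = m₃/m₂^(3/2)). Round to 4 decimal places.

1.4735

x̄ = (0.8 + 3.2 + 26.5 + 8.1 + 1.5 + 6.1) / 6 = 7.7000
deviations (xᵢ − x̄): -6.9000, -4.5000, 18.8000, 0.4000, -6.2000, -1.6000
Σ(xᵢ − x̄)² = 462.4600 ⇒ m₂ = 462.4600/6 = 77.07667
Σ(xᵢ − x̄)³ = 5982.6780 ⇒ m₃ = 5982.6780/6 = 997.11300
m₂^(3/2) = 77.07667^(1.5) = 676.68163
g₁ = m₃ / m₂^(3/2) = 997.11300 / 676.68163 ≈ 1.4735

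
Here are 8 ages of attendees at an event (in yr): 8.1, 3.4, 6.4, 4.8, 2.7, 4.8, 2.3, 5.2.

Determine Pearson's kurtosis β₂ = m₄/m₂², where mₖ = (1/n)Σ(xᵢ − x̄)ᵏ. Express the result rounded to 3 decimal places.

x̄ = 4.7125
Σ(xᵢ − x̄)² = 26.1688 ⇒ m₂ = 3.27109
Σ(xᵢ − x̄)⁴ = 193.0905 ⇒ m₄ = 24.13631
m₂² = 10.70005
β₂ = m₄/m₂² = 24.13631 / 10.70005 ≈ 2.256

2.256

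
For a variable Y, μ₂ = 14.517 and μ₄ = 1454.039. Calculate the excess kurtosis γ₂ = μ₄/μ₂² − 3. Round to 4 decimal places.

3.8996

μ₂² = 14.517² = 210.74329
μ₄/μ₂² = 1454.039 / 210.74329 = 6.89957
γ₂ = 6.89957 − 3 ≈ 3.8996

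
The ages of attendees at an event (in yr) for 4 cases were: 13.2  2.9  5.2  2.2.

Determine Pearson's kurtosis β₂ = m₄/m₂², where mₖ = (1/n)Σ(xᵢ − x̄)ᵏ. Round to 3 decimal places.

2.148

x̄ = 5.8750
Σ(xᵢ − x̄)² = 76.4675 ⇒ m₂ = 19.11687
Σ(xᵢ − x̄)⁴ = 3139.8692 ⇒ m₄ = 784.96729
m₂² = 365.45491
β₂ = m₄/m₂² = 784.96729 / 365.45491 ≈ 2.148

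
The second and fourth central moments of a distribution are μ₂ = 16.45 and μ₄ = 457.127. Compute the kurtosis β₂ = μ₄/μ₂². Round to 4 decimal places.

μ₂² = 16.45² = 270.60250
μ₄/μ₂² = 457.127 / 270.60250 = 1.68929
β₂ ≈ 1.6893

1.6893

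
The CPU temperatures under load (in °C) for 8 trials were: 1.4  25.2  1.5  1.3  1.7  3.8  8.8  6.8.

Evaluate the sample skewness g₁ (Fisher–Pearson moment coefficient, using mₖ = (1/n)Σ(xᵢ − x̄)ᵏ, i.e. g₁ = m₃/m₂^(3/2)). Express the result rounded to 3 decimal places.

1.783

x̄ = (1.4 + 25.2 + 1.5 + 1.3 + 1.7 + 3.8 + 8.8 + 6.8) / 8 = 6.3125
deviations (xᵢ − x̄): -4.9125, 18.8875, -4.8125, -5.0125, -4.6125, -2.5125, 2.4875, 0.4875
Σ(xᵢ − x̄)² = 463.1688 ⇒ m₂ = 463.1688/8 = 57.89609
Σ(xᵢ − x̄)³ = 6283.4482 ⇒ m₃ = 6283.4482/8 = 785.43102
m₂^(3/2) = 57.89609^(1.5) = 440.52838
g₁ = m₃ / m₂^(3/2) = 785.43102 / 440.52838 ≈ 1.783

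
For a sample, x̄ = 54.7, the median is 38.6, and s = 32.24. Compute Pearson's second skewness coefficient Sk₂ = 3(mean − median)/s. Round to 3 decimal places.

Sk₂ = 3(54.7 − 38.6) / 32.24 = 3 × 16.1000 / 32.24
    = 48.3000 / 32.24 ≈ 1.498

1.498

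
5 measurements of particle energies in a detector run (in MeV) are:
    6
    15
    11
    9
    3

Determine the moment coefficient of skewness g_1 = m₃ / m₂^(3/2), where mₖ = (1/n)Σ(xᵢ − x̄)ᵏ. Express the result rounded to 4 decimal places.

x̄ = (6 + 15 + 11 + 9 + 3) / 5 = 8.8000
deviations (xᵢ − x̄): -2.8000, 6.2000, 2.2000, 0.2000, -5.8000
Σ(xᵢ − x̄)² = 84.8000 ⇒ m₂ = 84.8000/5 = 16.96000
Σ(xᵢ − x̄)³ = 31.9200 ⇒ m₃ = 31.9200/5 = 6.38400
m₂^(3/2) = 16.96000^(1.5) = 69.84555
g_1 = m₃ / m₂^(3/2) = 6.38400 / 69.84555 ≈ 0.0914

0.0914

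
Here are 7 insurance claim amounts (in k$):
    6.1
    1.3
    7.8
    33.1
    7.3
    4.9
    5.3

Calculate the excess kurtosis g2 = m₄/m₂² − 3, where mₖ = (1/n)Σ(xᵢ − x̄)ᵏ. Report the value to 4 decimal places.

x̄ = 9.4000
Σ(xᵢ − x̄)² = 682.2200 ⇒ m₂ = 97.46000
Σ(xᵢ − x̄)⁴ = 320637.5606 ⇒ m₄ = 45805.36580
m₂² = 9498.45160
g2 = m₄/m₂² − 3 = 4.82240 − 3 ≈ 1.8224

1.8224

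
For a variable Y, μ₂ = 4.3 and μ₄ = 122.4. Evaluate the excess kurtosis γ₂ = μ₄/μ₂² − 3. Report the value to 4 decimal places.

3.6198

μ₂² = 4.3² = 18.49000
μ₄/μ₂² = 122.4 / 18.49000 = 6.61979
γ₂ = 6.61979 − 3 ≈ 3.6198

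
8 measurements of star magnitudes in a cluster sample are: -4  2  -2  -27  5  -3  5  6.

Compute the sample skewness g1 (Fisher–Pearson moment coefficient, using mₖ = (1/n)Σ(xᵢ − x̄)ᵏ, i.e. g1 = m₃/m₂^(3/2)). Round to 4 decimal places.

x̄ = (-4 + 2 - 2 - 27 + 5 - 3 + 5 + 6) / 8 = -2.2500
deviations (xᵢ − x̄): -1.7500, 4.2500, 0.2500, -24.7500, 7.2500, -0.7500, 7.2500, 8.2500
Σ(xᵢ − x̄)² = 807.5000 ⇒ m₂ = 807.5000/8 = 100.93750
Σ(xᵢ − x̄)³ = -13766.2500 ⇒ m₃ = -13766.2500/8 = -1720.78125
m₂^(3/2) = 100.93750^(1.5) = 1014.09541
g1 = m₃ / m₂^(3/2) = -1720.78125 / 1014.09541 ≈ -1.6969

-1.6969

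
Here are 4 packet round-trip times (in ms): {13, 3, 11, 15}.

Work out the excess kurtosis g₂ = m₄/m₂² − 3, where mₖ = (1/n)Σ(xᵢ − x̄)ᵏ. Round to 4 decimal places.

x̄ = 10.5000
Σ(xᵢ − x̄)² = 83.0000 ⇒ m₂ = 20.75000
Σ(xᵢ − x̄)⁴ = 3613.2500 ⇒ m₄ = 903.31250
m₂² = 430.56250
g₂ = m₄/m₂² − 3 = 2.09798 − 3 ≈ -0.9020

-0.9020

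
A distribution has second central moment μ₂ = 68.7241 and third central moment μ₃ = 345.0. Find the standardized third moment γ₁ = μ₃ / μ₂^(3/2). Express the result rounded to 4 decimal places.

0.6056

σ = √μ₂ = √68.7241 = 8.29000
σ³ = μ₂^(3/2) = 569.72279
γ₁ = μ₃/σ³ = 345.0 / 569.72279 ≈ 0.6056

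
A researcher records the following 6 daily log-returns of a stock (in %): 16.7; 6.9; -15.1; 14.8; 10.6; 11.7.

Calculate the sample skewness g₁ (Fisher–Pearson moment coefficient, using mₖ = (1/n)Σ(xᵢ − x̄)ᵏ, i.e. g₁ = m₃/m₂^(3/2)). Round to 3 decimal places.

x̄ = (16.7 + 6.9 - 15.1 + 14.8 + 10.6 + 11.7) / 6 = 7.6000
deviations (xᵢ − x̄): 9.1000, -0.7000, -22.7000, 7.2000, 3.0000, 4.1000
Σ(xᵢ − x̄)² = 676.2400 ⇒ m₂ = 676.2400/6 = 112.70667
Σ(xᵢ − x̄)³ = -10474.6860 ⇒ m₃ = -10474.6860/6 = -1745.78100
m₂^(3/2) = 112.70667^(1.5) = 1196.53225
g₁ = m₃ / m₂^(3/2) = -1745.78100 / 1196.53225 ≈ -1.459

-1.459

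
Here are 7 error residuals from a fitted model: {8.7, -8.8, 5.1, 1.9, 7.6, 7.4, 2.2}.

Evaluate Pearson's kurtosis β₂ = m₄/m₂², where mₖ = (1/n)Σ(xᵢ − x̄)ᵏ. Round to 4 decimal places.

3.5320

x̄ = 3.4429
Σ(xᵢ − x̄)² = 217.1371 ⇒ m₂ = 31.01959
Σ(xᵢ − x̄)⁴ = 23789.5713 ⇒ m₄ = 3398.51019
m₂² = 962.21508
β₂ = m₄/m₂² = 3398.51019 / 962.21508 ≈ 3.5320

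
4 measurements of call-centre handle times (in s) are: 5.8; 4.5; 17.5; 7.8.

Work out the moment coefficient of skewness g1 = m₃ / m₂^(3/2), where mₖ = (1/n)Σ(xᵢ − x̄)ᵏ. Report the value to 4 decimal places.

x̄ = (5.8 + 4.5 + 17.5 + 7.8) / 4 = 8.9000
deviations (xᵢ − x̄): -3.1000, -4.4000, 8.6000, -1.1000
Σ(xᵢ − x̄)² = 104.1400 ⇒ m₂ = 104.1400/4 = 26.03500
Σ(xᵢ − x̄)³ = 519.7500 ⇒ m₃ = 519.7500/4 = 129.93750
m₂^(3/2) = 26.03500^(1.5) = 132.84230
g1 = m₃ / m₂^(3/2) = 129.93750 / 132.84230 ≈ 0.9781

0.9781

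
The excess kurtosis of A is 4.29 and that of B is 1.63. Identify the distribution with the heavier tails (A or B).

Higher excess kurtosis ⇒ heavier tails relative to the normal distribution.
4.29 vs 1.63: the larger is 4.29, so A has heavier tails.

A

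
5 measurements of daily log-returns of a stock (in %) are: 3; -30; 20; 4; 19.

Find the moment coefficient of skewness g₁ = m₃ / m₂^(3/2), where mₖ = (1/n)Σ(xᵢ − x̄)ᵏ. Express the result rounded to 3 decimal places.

-0.944

x̄ = (3 - 30 + 20 + 4 + 19) / 5 = 3.2000
deviations (xᵢ − x̄): -0.2000, -33.2000, 16.8000, 0.8000, 15.8000
Σ(xᵢ − x̄)² = 1634.8000 ⇒ m₂ = 1634.8000/5 = 326.96000
Σ(xᵢ − x̄)³ = -27907.9200 ⇒ m₃ = -27907.9200/5 = -5581.58400
m₂^(3/2) = 326.96000^(1.5) = 5912.10226
g₁ = m₃ / m₂^(3/2) = -5581.58400 / 5912.10226 ≈ -0.944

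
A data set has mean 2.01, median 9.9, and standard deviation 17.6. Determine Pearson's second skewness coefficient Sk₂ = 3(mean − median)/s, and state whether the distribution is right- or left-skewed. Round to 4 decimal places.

-1.3449, left-skewed

Sk₂ = 3(2.01 − 9.9) / 17.6 = 3 × -7.8900 / 17.6
    = -23.6700 / 17.6 ≈ -1.3449
Sk₂ < 0 ⇒ mean < median ⇒ left-skewed (negative skew).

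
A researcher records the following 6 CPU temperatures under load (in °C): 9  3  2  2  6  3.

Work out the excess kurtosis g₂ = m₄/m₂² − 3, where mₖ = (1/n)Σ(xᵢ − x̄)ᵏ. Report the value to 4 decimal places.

-0.5936

x̄ = 4.1667
Σ(xᵢ − x̄)² = 38.8333 ⇒ m₂ = 6.47222
Σ(xᵢ − x̄)⁴ = 604.8194 ⇒ m₄ = 100.80324
m₂² = 41.88966
g₂ = m₄/m₂² − 3 = 2.40640 − 3 ≈ -0.5936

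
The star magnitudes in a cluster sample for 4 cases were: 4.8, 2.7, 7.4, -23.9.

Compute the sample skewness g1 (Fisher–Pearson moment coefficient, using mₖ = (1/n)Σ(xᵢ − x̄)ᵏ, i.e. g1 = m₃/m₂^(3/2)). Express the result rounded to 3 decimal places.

-1.094

x̄ = (4.8 + 2.7 + 7.4 - 23.9) / 4 = -2.2500
deviations (xᵢ − x̄): 7.0500, 4.9500, 9.6500, -21.6500
Σ(xᵢ − x̄)² = 636.0500 ⇒ m₂ = 636.0500/4 = 159.01250
Σ(xᵢ − x̄)³ = -8777.5200 ⇒ m₃ = -8777.5200/4 = -2194.38000
m₂^(3/2) = 159.01250^(1.5) = 2005.15015
g1 = m₃ / m₂^(3/2) = -2194.38000 / 2005.15015 ≈ -1.094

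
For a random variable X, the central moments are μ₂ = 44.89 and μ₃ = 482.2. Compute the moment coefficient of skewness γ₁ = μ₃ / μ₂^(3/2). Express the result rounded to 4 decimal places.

σ = √μ₂ = √44.89 = 6.70000
σ³ = μ₂^(3/2) = 300.76300
γ₁ = μ₃/σ³ = 482.2 / 300.76300 ≈ 1.6033

1.6033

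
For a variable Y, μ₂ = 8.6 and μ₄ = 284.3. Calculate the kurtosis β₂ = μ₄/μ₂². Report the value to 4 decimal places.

μ₂² = 8.6² = 73.96000
μ₄/μ₂² = 284.3 / 73.96000 = 3.84397
β₂ ≈ 3.8440

3.8440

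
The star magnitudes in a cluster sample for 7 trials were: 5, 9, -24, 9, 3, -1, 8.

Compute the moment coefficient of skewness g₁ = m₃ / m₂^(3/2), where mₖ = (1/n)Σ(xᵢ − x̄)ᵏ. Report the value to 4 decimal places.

x̄ = (5 + 9 - 24 + 9 + 3 - 1 + 8) / 7 = 1.2857
deviations (xᵢ − x̄): 3.7143, 7.7143, -25.2857, 7.7143, 1.7143, -2.2857, 6.7143
Σ(xᵢ − x̄)² = 825.4286 ⇒ m₂ = 825.4286/7 = 117.91837
Σ(xᵢ − x̄)³ = -14901.6735 ⇒ m₃ = -14901.6735/7 = -2128.81050
m₂^(3/2) = 117.91837^(1.5) = 1280.47819
g₁ = m₃ / m₂^(3/2) = -2128.81050 / 1280.47819 ≈ -1.6625

-1.6625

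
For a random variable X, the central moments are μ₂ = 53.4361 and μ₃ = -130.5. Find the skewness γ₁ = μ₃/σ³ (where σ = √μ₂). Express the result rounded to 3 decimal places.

σ = √μ₂ = √53.4361 = 7.31000
σ³ = μ₂^(3/2) = 390.61789
γ₁ = μ₃/σ³ = -130.5 / 390.61789 ≈ -0.334

-0.334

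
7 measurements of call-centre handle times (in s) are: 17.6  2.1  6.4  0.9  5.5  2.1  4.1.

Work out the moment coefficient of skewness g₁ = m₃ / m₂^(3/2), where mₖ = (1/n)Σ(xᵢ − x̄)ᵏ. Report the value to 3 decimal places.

1.551

x̄ = (17.6 + 2.1 + 6.4 + 0.9 + 5.5 + 2.1 + 4.1) / 7 = 5.5286
deviations (xᵢ − x̄): 12.0714, -3.4286, 0.8714, -4.6286, -0.0286, -3.4286, -1.4286
Σ(xᵢ − x̄)² = 193.4543 ⇒ m₂ = 193.4543/7 = 27.63633
Σ(xᵢ − x̄)³ = 1577.0200 ⇒ m₃ = 1577.0200/7 = 225.28858
m₂^(3/2) = 27.63633^(1.5) = 145.28490
g₁ = m₃ / m₂^(3/2) = 225.28858 / 145.28490 ≈ 1.551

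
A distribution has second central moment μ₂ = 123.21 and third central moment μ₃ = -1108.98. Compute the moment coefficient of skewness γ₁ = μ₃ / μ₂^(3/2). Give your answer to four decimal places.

σ = √μ₂ = √123.21 = 11.10000
σ³ = μ₂^(3/2) = 1367.63100
γ₁ = μ₃/σ³ = -1108.98 / 1367.63100 ≈ -0.8109

-0.8109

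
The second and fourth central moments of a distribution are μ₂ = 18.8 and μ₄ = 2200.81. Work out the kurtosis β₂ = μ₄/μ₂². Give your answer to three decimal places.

μ₂² = 18.8² = 353.44000
μ₄/μ₂² = 2200.81 / 353.44000 = 6.22683
β₂ ≈ 6.227

6.227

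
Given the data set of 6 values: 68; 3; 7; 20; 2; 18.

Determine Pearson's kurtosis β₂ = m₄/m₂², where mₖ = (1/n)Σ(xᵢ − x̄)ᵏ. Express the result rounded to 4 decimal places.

x̄ = 19.6667
Σ(xᵢ − x̄)² = 3089.3333 ⇒ m₂ = 514.88889
Σ(xᵢ − x̄)⁴ = 5657739.1111 ⇒ m₄ = 942956.51852
m₂² = 265110.56790
β₂ = m₄/m₂² = 942956.51852 / 265110.56790 ≈ 3.5568

3.5568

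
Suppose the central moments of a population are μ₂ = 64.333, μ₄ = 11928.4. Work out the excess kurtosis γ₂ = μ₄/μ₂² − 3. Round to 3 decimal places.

-0.118

μ₂² = 64.333² = 4138.73489
μ₄/μ₂² = 11928.4 / 4138.73489 = 2.88214
γ₂ = 2.88214 − 3 ≈ -0.118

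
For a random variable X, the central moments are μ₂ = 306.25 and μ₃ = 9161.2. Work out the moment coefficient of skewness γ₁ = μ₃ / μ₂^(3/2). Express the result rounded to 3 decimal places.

σ = √μ₂ = √306.25 = 17.50000
σ³ = μ₂^(3/2) = 5359.37500
γ₁ = μ₃/σ³ = 9161.2 / 5359.37500 ≈ 1.709

1.709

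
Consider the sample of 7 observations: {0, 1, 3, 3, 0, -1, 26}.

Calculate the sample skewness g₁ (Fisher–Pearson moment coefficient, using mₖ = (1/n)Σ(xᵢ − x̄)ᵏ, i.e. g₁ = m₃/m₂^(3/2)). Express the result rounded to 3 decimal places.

x̄ = (0 + 1 + 3 + 3 + 0 - 1 + 26) / 7 = 4.5714
deviations (xᵢ − x̄): -4.5714, -3.5714, -1.5714, -1.5714, -4.5714, -5.5714, 21.4286
Σ(xᵢ − x̄)² = 549.7143 ⇒ m₂ = 549.7143/7 = 78.53061
Σ(xᵢ − x̄)³ = 9422.3265 ⇒ m₃ = 9422.3265/7 = 1346.04665
m₂^(3/2) = 78.53061^(1.5) = 695.91865
g₁ = m₃ / m₂^(3/2) = 1346.04665 / 695.91865 ≈ 1.934

1.934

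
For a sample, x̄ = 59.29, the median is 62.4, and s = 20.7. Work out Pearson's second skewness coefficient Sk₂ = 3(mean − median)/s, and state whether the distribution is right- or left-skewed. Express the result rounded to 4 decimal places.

-0.4507, left-skewed

Sk₂ = 3(59.29 − 62.4) / 20.7 = 3 × -3.1100 / 20.7
    = -9.3300 / 20.7 ≈ -0.4507
Sk₂ < 0 ⇒ mean < median ⇒ left-skewed (negative skew).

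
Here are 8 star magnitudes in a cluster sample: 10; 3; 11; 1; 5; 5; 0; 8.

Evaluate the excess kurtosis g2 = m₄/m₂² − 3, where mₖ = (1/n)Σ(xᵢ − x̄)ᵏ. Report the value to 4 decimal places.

x̄ = 5.3750
Σ(xᵢ − x̄)² = 113.8750 ⇒ m₂ = 14.23438
Σ(xᵢ − x̄)⁴ = 2739.0566 ⇒ m₄ = 342.38208
m₂² = 202.61743
g2 = m₄/m₂² − 3 = 1.68980 − 3 ≈ -1.3102

-1.3102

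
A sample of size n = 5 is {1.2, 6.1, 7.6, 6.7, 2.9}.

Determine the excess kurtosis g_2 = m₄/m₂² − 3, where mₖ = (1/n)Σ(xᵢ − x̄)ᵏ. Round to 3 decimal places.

-1.470

x̄ = 4.9000
Σ(xᵢ − x̄)² = 29.6600 ⇒ m₂ = 5.93200
Σ(xᵢ − x̄)⁴ = 269.1314 ⇒ m₄ = 53.82628
m₂² = 35.18862
g_2 = m₄/m₂² − 3 = 1.52965 − 3 ≈ -1.470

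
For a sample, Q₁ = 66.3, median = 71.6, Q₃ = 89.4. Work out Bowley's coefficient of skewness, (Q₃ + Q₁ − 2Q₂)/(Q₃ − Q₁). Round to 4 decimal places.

numerator: Q₃ + Q₁ − 2Q₂ = 89.4 + 66.3 − 2×71.6 = 12.5000
denominator: Q₃ − Q₁ = 89.4 − 66.3 = 23.1000
Bowley skewness = 12.5000 / 23.1000 ≈ 0.5411

0.5411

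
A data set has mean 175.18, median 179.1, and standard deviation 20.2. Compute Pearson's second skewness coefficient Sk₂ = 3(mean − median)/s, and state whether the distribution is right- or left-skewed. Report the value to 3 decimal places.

-0.582, left-skewed

Sk₂ = 3(175.18 − 179.1) / 20.2 = 3 × -3.9200 / 20.2
    = -11.7600 / 20.2 ≈ -0.582
Sk₂ < 0 ⇒ mean < median ⇒ left-skewed (negative skew).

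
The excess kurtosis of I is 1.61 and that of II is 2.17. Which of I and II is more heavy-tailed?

II

Higher excess kurtosis ⇒ heavier tails relative to the normal distribution.
1.61 vs 2.17: the larger is 2.17, so II has heavier tails.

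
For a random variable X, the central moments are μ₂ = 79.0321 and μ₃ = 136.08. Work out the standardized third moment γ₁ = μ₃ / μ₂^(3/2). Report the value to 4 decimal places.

σ = √μ₂ = √79.0321 = 8.89000
σ³ = μ₂^(3/2) = 702.59537
γ₁ = μ₃/σ³ = 136.08 / 702.59537 ≈ 0.1937

0.1937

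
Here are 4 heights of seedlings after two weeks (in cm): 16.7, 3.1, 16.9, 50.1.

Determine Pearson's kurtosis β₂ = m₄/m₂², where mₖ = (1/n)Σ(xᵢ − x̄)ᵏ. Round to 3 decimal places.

x̄ = 21.7000
Σ(xᵢ − x̄)² = 1200.5600 ⇒ m₂ = 300.14000
Σ(xᵢ − x̄)⁴ = 771383.1968 ⇒ m₄ = 192845.79920
m₂² = 90084.01960
β₂ = m₄/m₂² = 192845.79920 / 90084.01960 ≈ 2.141

2.141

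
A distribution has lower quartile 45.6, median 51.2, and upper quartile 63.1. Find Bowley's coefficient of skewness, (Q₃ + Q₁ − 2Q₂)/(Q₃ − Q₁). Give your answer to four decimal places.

0.3600

numerator: Q₃ + Q₁ − 2Q₂ = 63.1 + 45.6 − 2×51.2 = 6.3000
denominator: Q₃ − Q₁ = 63.1 − 45.6 = 17.5000
Bowley skewness = 6.3000 / 17.5000 ≈ 0.3600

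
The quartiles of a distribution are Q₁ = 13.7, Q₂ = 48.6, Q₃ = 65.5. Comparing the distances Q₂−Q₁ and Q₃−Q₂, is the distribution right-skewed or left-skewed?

Q₂ − Q₁ = 34.9;  Q₃ − Q₂ = 16.9
Q₂ − Q₁ > Q₃ − Q₂ ⇒ the lower half is more spread out ⇒ left-skewed.

left-skewed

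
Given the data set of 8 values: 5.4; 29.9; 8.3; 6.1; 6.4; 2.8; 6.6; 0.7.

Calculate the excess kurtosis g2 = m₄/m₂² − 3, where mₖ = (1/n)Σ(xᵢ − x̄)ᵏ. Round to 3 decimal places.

2.408

x̄ = 8.2750
Σ(xᵢ − x̄)² = 574.3150 ⇒ m₂ = 71.78938
Σ(xᵢ − x̄)⁴ = 222989.7589 ⇒ m₄ = 27873.71986
m₂² = 5153.71436
g2 = m₄/m₂² − 3 = 5.40847 − 3 ≈ 2.408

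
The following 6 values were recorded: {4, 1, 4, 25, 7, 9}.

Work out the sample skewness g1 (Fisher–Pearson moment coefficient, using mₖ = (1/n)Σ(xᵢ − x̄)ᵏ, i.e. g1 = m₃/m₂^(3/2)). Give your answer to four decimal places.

x̄ = (4 + 1 + 4 + 25 + 7 + 9) / 6 = 8.3333
deviations (xᵢ − x̄): -4.3333, -7.3333, -4.3333, 16.6667, -1.3333, 0.6667
Σ(xᵢ − x̄)² = 371.3333 ⇒ m₂ = 371.3333/6 = 61.88889
Σ(xᵢ − x̄)³ = 4070.4444 ⇒ m₃ = 4070.4444/6 = 678.40741
m₂^(3/2) = 61.88889^(1.5) = 486.87674
g1 = m₃ / m₂^(3/2) = 678.40741 / 486.87674 ≈ 1.3934

1.3934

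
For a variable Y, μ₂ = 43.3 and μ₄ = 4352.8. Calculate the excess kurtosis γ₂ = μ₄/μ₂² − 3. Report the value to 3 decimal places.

-0.678

μ₂² = 43.3² = 1874.89000
μ₄/μ₂² = 4352.8 / 1874.89000 = 2.32163
γ₂ = 2.32163 − 3 ≈ -0.678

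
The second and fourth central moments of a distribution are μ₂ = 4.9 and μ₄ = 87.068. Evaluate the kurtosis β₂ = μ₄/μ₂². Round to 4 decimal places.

μ₂² = 4.9² = 24.01000
μ₄/μ₂² = 87.068 / 24.01000 = 3.62632
β₂ ≈ 3.6263

3.6263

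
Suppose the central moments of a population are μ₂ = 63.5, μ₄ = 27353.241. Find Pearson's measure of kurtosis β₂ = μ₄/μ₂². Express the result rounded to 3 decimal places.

6.784

μ₂² = 63.5² = 4032.25000
μ₄/μ₂² = 27353.241 / 4032.25000 = 6.78362
β₂ ≈ 6.784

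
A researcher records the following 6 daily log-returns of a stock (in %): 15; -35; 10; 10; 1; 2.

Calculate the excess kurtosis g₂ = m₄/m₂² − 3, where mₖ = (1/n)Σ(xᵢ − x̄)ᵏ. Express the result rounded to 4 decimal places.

0.6182

x̄ = 0.5000
Σ(xᵢ − x̄)² = 1653.5000 ⇒ m₂ = 275.58333
Σ(xᵢ − x̄)⁴ = 1648730.3750 ⇒ m₄ = 274788.39583
m₂² = 75946.17361
g₂ = m₄/m₂² − 3 = 3.61820 − 3 ≈ 0.6182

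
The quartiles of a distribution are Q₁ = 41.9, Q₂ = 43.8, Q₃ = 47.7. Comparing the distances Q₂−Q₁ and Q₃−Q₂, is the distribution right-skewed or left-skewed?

Q₂ − Q₁ = 1.9;  Q₃ − Q₂ = 3.9
Q₃ − Q₂ > Q₂ − Q₁ ⇒ the upper half is more spread out ⇒ right-skewed.

right-skewed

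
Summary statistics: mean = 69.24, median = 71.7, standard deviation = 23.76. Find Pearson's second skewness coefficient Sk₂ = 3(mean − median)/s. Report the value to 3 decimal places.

-0.311

Sk₂ = 3(69.24 − 71.7) / 23.76 = 3 × -2.4600 / 23.76
    = -7.3800 / 23.76 ≈ -0.311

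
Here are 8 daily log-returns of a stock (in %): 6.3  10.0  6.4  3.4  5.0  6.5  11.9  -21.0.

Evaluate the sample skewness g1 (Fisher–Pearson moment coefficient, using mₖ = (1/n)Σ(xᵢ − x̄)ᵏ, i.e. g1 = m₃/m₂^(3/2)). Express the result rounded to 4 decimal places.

-1.9510

x̄ = (6.3 + 10.0 + 6.4 + 3.4 + 5.0 + 6.5 + 11.9 - 21.0) / 8 = 3.5625
deviations (xᵢ − x̄): 2.7375, 6.4375, 2.8375, -0.1625, 1.4375, 2.9375, 8.3375, -24.5625
Σ(xᵢ − x̄)² = 740.5388 ⇒ m₂ = 740.5388/8 = 92.56734
Σ(xᵢ − x̄)³ = -13900.9340 ⇒ m₃ = -13900.9340/8 = -1737.61675
m₂^(3/2) = 92.56734^(1.5) = 890.60823
g1 = m₃ / m₂^(3/2) = -1737.61675 / 890.60823 ≈ -1.9510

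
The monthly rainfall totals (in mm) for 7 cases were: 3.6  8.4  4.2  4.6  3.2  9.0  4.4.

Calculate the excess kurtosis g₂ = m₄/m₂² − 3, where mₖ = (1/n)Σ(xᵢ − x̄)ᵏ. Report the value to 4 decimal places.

x̄ = 5.3429
Σ(xᵢ − x̄)² = 33.0971 ⇒ m₂ = 4.72816
Σ(xᵢ − x̄)⁴ = 299.3449 ⇒ m₄ = 42.76356
m₂² = 22.35553
g₂ = m₄/m₂² − 3 = 1.91289 − 3 ≈ -1.0871

-1.0871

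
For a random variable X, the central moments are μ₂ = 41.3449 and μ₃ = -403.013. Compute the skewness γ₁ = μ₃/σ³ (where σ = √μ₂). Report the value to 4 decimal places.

σ = √μ₂ = √41.3449 = 6.43000
σ³ = μ₂^(3/2) = 265.84771
γ₁ = μ₃/σ³ = -403.013 / 265.84771 ≈ -1.5160

-1.5160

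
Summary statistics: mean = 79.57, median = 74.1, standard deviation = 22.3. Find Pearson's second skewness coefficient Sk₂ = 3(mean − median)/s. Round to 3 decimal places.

0.736

Sk₂ = 3(79.57 − 74.1) / 22.3 = 3 × 5.4700 / 22.3
    = 16.4100 / 22.3 ≈ 0.736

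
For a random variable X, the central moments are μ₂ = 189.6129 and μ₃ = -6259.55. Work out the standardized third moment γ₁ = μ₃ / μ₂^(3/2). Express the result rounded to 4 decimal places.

-2.3974

σ = √μ₂ = √189.6129 = 13.77000
σ³ = μ₂^(3/2) = 2610.96963
γ₁ = μ₃/σ³ = -6259.55 / 2610.96963 ≈ -2.3974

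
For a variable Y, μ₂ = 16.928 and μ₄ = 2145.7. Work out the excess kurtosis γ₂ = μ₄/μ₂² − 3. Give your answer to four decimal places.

μ₂² = 16.928² = 286.55718
μ₄/μ₂² = 2145.7 / 286.55718 = 7.48786
γ₂ = 7.48786 − 3 ≈ 4.4879

4.4879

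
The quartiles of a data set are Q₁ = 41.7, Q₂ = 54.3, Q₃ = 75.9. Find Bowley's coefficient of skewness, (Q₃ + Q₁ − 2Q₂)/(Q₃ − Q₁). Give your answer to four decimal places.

numerator: Q₃ + Q₁ − 2Q₂ = 75.9 + 41.7 − 2×54.3 = 9.0000
denominator: Q₃ − Q₁ = 75.9 − 41.7 = 34.2000
Bowley skewness = 9.0000 / 34.2000 ≈ 0.2632

0.2632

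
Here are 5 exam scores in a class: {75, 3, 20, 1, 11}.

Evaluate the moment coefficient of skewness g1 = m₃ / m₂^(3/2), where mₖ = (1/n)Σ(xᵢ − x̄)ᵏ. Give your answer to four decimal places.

1.2869

x̄ = (75 + 3 + 20 + 1 + 11) / 5 = 22.0000
deviations (xᵢ − x̄): 53.0000, -19.0000, -2.0000, -21.0000, -11.0000
Σ(xᵢ − x̄)² = 3736.0000 ⇒ m₂ = 3736.0000/5 = 747.20000
Σ(xᵢ − x̄)³ = 131418.0000 ⇒ m₃ = 131418.0000/5 = 26283.60000
m₂^(3/2) = 747.20000^(1.5) = 20424.68159
g1 = m₃ / m₂^(3/2) = 26283.60000 / 20424.68159 ≈ 1.2869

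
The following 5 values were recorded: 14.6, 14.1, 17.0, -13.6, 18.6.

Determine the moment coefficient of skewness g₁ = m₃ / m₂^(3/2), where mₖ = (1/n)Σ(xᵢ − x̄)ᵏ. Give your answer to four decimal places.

x̄ = (14.6 + 14.1 + 17.0 - 13.6 + 18.6) / 5 = 10.1400
deviations (xᵢ − x̄): 4.4600, 3.9600, 6.8600, -23.7400, 8.4600
Σ(xᵢ − x̄)² = 717.7920 ⇒ m₂ = 717.7920/5 = 143.55840
Σ(xᵢ − x̄)³ = -12300.4294 ⇒ m₃ = -12300.4294/5 = -2460.08587
m₂^(3/2) = 143.55840^(1.5) = 1720.05730
g₁ = m₃ / m₂^(3/2) = -2460.08587 / 1720.05730 ≈ -1.4302

-1.4302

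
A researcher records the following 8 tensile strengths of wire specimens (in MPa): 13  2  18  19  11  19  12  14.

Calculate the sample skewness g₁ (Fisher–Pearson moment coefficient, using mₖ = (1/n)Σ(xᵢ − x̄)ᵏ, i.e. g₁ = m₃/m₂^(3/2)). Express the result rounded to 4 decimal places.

x̄ = (13 + 2 + 18 + 19 + 11 + 19 + 12 + 14) / 8 = 13.5000
deviations (xᵢ − x̄): -0.5000, -11.5000, 4.5000, 5.5000, -2.5000, 5.5000, -1.5000, 0.5000
Σ(xᵢ − x̄)² = 222.0000 ⇒ m₂ = 222.0000/8 = 27.75000
Σ(xᵢ − x̄)³ = -1116.0000 ⇒ m₃ = -1116.0000/8 = -139.50000
m₂^(3/2) = 27.75000^(1.5) = 146.18220
g₁ = m₃ / m₂^(3/2) = -139.50000 / 146.18220 ≈ -0.9543

-0.9543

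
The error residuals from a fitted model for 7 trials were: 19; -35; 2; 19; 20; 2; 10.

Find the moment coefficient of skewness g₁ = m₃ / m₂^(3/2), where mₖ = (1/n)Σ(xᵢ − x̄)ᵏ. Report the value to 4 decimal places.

x̄ = (19 - 35 + 2 + 19 + 20 + 2 + 10) / 7 = 5.2857
deviations (xᵢ − x̄): 13.7143, -40.2857, -3.2857, 13.7143, 14.7143, -3.2857, 4.7143
Σ(xᵢ − x̄)² = 2259.4286 ⇒ m₂ = 2259.4286/7 = 322.77551
Σ(xᵢ − x̄)³ = -57002.8163 ⇒ m₃ = -57002.8163/7 = -8143.25948
m₂^(3/2) = 322.77551^(1.5) = 5798.97003
g₁ = m₃ / m₂^(3/2) = -8143.25948 / 5798.97003 ≈ -1.4043

-1.4043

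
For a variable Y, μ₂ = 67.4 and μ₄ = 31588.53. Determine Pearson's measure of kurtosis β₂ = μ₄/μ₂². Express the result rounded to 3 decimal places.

6.954

μ₂² = 67.4² = 4542.76000
μ₄/μ₂² = 31588.53 / 4542.76000 = 6.95360
β₂ ≈ 6.954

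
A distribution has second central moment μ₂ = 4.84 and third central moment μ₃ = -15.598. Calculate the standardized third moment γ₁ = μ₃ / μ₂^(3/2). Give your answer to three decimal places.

σ = √μ₂ = √4.84 = 2.20000
σ³ = μ₂^(3/2) = 10.64800
γ₁ = μ₃/σ³ = -15.598 / 10.64800 ≈ -1.465

-1.465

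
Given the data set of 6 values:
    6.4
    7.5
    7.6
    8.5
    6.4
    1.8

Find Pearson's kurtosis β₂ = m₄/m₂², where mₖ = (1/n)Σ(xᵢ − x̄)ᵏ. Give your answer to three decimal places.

3.464

x̄ = 6.3667
Σ(xᵢ − x̄)² = 28.2133 ⇒ m₂ = 4.70222
Σ(xᵢ − x̄)⁴ = 459.5840 ⇒ m₄ = 76.59734
m₂² = 22.11089
β₂ = m₄/m₂² = 76.59734 / 22.11089 ≈ 3.464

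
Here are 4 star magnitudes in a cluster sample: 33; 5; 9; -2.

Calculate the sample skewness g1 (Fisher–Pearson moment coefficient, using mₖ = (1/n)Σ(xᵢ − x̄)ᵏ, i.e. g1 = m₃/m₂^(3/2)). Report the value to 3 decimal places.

x̄ = (33 + 5 + 9 - 2) / 4 = 11.2500
deviations (xᵢ − x̄): 21.7500, -6.2500, -2.2500, -13.2500
Σ(xᵢ − x̄)² = 692.7500 ⇒ m₂ = 692.7500/4 = 173.18750
Σ(xᵢ − x̄)³ = 7707.3750 ⇒ m₃ = 7707.3750/4 = 1926.84375
m₂^(3/2) = 173.18750^(1.5) = 2279.16000
g1 = m₃ / m₂^(3/2) = 1926.84375 / 2279.16000 ≈ 0.845

0.845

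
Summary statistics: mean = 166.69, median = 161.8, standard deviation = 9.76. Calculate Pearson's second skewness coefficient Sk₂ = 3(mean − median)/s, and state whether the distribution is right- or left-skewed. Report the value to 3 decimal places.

1.503, right-skewed

Sk₂ = 3(166.69 − 161.8) / 9.76 = 3 × 4.8900 / 9.76
    = 14.6700 / 9.76 ≈ 1.503
Sk₂ > 0 ⇒ mean > median ⇒ right-skewed (positive skew).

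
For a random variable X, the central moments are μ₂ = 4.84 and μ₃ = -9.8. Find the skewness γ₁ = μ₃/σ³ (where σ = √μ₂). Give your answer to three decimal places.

σ = √μ₂ = √4.84 = 2.20000
σ³ = μ₂^(3/2) = 10.64800
γ₁ = μ₃/σ³ = -9.8 / 10.64800 ≈ -0.920

-0.920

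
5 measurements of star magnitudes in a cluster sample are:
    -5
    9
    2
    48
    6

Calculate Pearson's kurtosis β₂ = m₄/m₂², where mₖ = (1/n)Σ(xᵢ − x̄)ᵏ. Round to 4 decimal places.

x̄ = 12.0000
Σ(xᵢ − x̄)² = 1730.0000 ⇒ m₂ = 346.00000
Σ(xᵢ − x̄)⁴ = 1774514.0000 ⇒ m₄ = 354902.80000
m₂² = 119716.00000
β₂ = m₄/m₂² = 354902.80000 / 119716.00000 ≈ 2.9645

2.9645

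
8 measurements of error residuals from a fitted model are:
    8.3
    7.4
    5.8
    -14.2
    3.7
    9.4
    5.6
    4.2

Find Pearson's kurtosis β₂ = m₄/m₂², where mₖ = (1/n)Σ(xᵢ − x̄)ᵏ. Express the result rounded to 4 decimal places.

x̄ = 3.7750
Σ(xᵢ − x̄)² = 395.9750 ⇒ m₂ = 49.49688
Σ(xᵢ − x̄)⁴ = 106015.0111 ⇒ m₄ = 13251.87639
m₂² = 2449.94063
β₂ = m₄/m₂² = 13251.87639 / 2449.94063 ≈ 5.4091

5.4091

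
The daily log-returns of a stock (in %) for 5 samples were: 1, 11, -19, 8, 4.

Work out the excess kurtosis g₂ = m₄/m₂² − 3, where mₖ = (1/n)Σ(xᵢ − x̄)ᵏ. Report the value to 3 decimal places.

x̄ = 1.0000
Σ(xᵢ − x̄)² = 558.0000 ⇒ m₂ = 111.60000
Σ(xᵢ − x̄)⁴ = 172482.0000 ⇒ m₄ = 34496.40000
m₂² = 12454.56000
g₂ = m₄/m₂² − 3 = 2.76978 − 3 ≈ -0.230

-0.230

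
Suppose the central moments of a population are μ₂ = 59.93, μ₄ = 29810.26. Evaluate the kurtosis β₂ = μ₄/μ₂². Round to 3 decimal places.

8.300

μ₂² = 59.93² = 3591.60490
μ₄/μ₂² = 29810.26 / 3591.60490 = 8.29998
β₂ ≈ 8.300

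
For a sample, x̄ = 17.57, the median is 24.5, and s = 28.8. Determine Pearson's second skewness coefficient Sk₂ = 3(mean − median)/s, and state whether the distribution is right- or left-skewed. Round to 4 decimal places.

-0.7219, left-skewed

Sk₂ = 3(17.57 − 24.5) / 28.8 = 3 × -6.9300 / 28.8
    = -20.7900 / 28.8 ≈ -0.7219
Sk₂ < 0 ⇒ mean < median ⇒ left-skewed (negative skew).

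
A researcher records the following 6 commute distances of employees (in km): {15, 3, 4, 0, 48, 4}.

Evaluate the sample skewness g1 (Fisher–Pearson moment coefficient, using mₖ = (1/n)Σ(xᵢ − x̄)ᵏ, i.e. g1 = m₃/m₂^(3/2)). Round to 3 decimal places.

x̄ = (15 + 3 + 4 + 0 + 48 + 4) / 6 = 12.3333
deviations (xᵢ − x̄): 2.6667, -9.3333, -8.3333, -12.3333, 35.6667, -8.3333
Σ(xᵢ − x̄)² = 1657.3333 ⇒ m₂ = 1657.3333/6 = 276.22222
Σ(xᵢ − x̄)³ = 41544.4444 ⇒ m₃ = 41544.4444/6 = 6924.07407
m₂^(3/2) = 276.22222^(1.5) = 4590.79524
g1 = m₃ / m₂^(3/2) = 6924.07407 / 4590.79524 ≈ 1.508

1.508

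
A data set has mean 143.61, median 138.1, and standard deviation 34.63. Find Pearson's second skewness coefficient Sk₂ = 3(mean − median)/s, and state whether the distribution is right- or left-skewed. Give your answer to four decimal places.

Sk₂ = 3(143.61 − 138.1) / 34.63 = 3 × 5.5100 / 34.63
    = 16.5300 / 34.63 ≈ 0.4773
Sk₂ > 0 ⇒ mean > median ⇒ right-skewed (positive skew).

0.4773, right-skewed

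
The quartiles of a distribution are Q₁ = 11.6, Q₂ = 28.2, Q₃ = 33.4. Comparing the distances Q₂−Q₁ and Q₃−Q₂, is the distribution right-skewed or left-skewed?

Q₂ − Q₁ = 16.6;  Q₃ − Q₂ = 5.2
Q₂ − Q₁ > Q₃ − Q₂ ⇒ the lower half is more spread out ⇒ left-skewed.

left-skewed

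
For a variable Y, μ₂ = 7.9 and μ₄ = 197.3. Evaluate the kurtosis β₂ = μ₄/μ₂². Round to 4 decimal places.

μ₂² = 7.9² = 62.41000
μ₄/μ₂² = 197.3 / 62.41000 = 3.16135
β₂ ≈ 3.1614

3.1614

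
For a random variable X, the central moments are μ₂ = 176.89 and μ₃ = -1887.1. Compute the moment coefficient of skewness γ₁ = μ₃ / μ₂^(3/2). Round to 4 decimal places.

σ = √μ₂ = √176.89 = 13.30000
σ³ = μ₂^(3/2) = 2352.63700
γ₁ = μ₃/σ³ = -1887.1 / 2352.63700 ≈ -0.8021

-0.8021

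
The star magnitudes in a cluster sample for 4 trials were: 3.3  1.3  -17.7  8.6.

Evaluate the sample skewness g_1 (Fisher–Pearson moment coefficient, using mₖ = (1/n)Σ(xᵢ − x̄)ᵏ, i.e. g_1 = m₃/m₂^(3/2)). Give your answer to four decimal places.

-0.9009

x̄ = (3.3 + 1.3 - 17.7 + 8.6) / 4 = -1.1250
deviations (xᵢ − x̄): 4.4250, 2.4250, -16.5750, 9.7250
Σ(xᵢ − x̄)² = 394.7675 ⇒ m₂ = 394.7675/4 = 98.69188
Σ(xᵢ − x̄)³ = -3533.0074 ⇒ m₃ = -3533.0074/4 = -883.25184
m₂^(3/2) = 98.69188^(1.5) = 980.44244
g_1 = m₃ / m₂^(3/2) = -883.25184 / 980.44244 ≈ -0.9009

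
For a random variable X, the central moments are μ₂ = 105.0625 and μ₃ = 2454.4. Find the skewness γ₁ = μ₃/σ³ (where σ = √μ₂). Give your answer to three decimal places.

σ = √μ₂ = √105.0625 = 10.25000
σ³ = μ₂^(3/2) = 1076.89063
γ₁ = μ₃/σ³ = 2454.4 / 1076.89063 ≈ 2.279

2.279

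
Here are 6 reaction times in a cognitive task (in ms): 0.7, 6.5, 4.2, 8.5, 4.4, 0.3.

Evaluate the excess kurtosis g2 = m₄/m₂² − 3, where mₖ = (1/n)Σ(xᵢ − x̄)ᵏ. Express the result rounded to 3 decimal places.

x̄ = 4.1000
Σ(xᵢ − x̄)² = 51.2200 ⇒ m₂ = 8.53667
Σ(xᵢ − x̄)⁴ = 750.1426 ⇒ m₄ = 125.02377
m₂² = 72.87468
g2 = m₄/m₂² − 3 = 1.71560 − 3 ≈ -1.284

-1.284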